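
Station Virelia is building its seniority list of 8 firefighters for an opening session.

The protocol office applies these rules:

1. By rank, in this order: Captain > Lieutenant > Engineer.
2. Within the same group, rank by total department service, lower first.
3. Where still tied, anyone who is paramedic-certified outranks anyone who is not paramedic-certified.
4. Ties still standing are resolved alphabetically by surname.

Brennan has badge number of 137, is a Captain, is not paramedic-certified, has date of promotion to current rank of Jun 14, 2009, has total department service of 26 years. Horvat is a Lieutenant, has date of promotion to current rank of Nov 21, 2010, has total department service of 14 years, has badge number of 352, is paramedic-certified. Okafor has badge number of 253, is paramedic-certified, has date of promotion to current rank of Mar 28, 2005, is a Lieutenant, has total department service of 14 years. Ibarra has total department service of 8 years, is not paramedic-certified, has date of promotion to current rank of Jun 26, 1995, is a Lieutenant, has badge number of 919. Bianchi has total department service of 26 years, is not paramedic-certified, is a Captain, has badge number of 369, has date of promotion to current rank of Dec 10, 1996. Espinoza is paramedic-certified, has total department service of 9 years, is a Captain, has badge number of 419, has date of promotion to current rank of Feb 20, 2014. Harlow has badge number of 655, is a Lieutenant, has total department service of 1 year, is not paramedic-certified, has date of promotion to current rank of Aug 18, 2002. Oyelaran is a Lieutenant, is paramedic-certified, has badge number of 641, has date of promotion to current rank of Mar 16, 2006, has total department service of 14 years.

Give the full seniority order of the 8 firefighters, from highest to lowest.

Espinoza, Bianchi, Brennan, Harlow, Ibarra, Horvat, Okafor, Oyelaran

By rank: Espinoza, Bianchi and Brennan (Captain); then Harlow, Ibarra, Horvat, Okafor and Oyelaran (Lieutenant).
Among Espinoza, Bianchi and Brennan, by total department service (lower first): Espinoza (9 years) before Bianchi and Brennan (26 years).
Bianchi and Brennan are each not paramedic-certified, so the next rule applies.
Among Bianchi and Brennan, alphabetically by surname: Bianchi before Brennan.
Among Harlow, Ibarra, Horvat, Okafor and Oyelaran, by total department service (lower first): Harlow (1 year) before Ibarra (8 years) before Horvat, Okafor and Oyelaran (14 years).
Horvat, Okafor and Oyelaran are each paramedic-certified, so the next rule applies.
Among Horvat, Okafor and Oyelaran, alphabetically by surname: Horvat before Okafor before Oyelaran.
Full order: Espinoza, Bianchi, Brennan, Harlow, Ibarra, Horvat, Okafor, Oyelaran.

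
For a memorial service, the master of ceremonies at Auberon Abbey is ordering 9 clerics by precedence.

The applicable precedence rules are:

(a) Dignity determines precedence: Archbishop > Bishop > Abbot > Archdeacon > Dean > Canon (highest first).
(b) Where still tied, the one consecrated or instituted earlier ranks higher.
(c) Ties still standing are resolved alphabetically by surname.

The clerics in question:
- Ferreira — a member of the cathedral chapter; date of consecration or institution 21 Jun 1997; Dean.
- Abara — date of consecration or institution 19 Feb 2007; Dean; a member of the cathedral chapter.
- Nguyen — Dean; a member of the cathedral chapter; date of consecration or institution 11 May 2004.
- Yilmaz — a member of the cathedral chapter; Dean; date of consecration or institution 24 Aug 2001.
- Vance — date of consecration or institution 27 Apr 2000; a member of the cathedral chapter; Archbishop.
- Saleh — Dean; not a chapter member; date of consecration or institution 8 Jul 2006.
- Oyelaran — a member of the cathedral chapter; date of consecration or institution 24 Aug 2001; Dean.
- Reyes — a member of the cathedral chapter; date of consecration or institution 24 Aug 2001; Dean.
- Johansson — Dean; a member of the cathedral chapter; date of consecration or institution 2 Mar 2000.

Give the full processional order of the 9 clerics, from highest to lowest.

By dignity: Vance (Archbishop); then Ferreira, Johansson, Oyelaran, Reyes, Yilmaz, Nguyen, Saleh and Abara (Dean).
Among Ferreira, Johansson, Oyelaran, Reyes, Yilmaz, Nguyen, Saleh and Abara, by date of consecration or institution (earlier first): Ferreira (21 Jun 1997) before Johansson (2 Mar 2000) before Oyelaran, Reyes and Yilmaz (24 Aug 2001) before Nguyen (11 May 2004) before Saleh (8 Jul 2006) before Abara (19 Feb 2007).
Among Oyelaran, Reyes and Yilmaz, alphabetically by surname: Oyelaran before Reyes before Yilmaz.
Full order: Vance, Ferreira, Johansson, Oyelaran, Reyes, Yilmaz, Nguyen, Saleh, Abara.

Vance, Ferreira, Johansson, Oyelaran, Reyes, Yilmaz, Nguyen, Saleh, Abara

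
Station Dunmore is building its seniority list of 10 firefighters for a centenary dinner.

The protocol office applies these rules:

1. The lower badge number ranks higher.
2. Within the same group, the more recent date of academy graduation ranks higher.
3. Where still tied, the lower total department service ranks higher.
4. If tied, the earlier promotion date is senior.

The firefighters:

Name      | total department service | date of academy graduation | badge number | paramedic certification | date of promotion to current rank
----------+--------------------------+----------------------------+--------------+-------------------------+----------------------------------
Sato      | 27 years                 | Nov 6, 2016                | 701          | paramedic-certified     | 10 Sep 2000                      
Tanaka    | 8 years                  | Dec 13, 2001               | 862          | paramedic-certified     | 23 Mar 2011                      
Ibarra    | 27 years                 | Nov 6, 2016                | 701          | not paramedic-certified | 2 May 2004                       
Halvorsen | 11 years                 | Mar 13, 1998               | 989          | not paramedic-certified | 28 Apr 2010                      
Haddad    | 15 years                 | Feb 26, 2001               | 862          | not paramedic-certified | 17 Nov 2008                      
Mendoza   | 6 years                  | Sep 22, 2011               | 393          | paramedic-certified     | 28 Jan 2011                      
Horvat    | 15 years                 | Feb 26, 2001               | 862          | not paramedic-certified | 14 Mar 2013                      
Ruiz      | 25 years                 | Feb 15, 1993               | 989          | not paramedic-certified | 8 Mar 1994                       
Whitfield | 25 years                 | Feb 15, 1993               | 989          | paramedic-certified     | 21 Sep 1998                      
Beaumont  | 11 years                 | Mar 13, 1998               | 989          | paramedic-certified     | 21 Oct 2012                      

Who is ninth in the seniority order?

By badge number (lower first): Mendoza (393); then Sato and Ibarra (both 701); then Tanaka, Haddad and Horvat (each 862); then Halvorsen, Beaumont, Ruiz and Whitfield (each 989).
Sato and Ibarra both have date of academy graduation Nov 6, 2016, so the next rule applies.
Sato and Ibarra both have total department service 27 years, so the next rule applies.
Among Sato and Ibarra, by date of promotion to current rank (earlier first): Sato (10 Sep 2000) before Ibarra (2 May 2004).
Among Tanaka, Haddad and Horvat, by date of academy graduation (later first): Tanaka (Dec 13, 2001) before Haddad and Horvat (Feb 26, 2001).
Haddad and Horvat both have total department service 15 years, so the next rule applies.
Among Haddad and Horvat, by date of promotion to current rank (earlier first): Haddad (17 Nov 2008) before Horvat (14 Mar 2013).
Among Halvorsen, Beaumont, Ruiz and Whitfield, by date of academy graduation (later first): Halvorsen and Beaumont (Mar 13, 1998) before Ruiz and Whitfield (Feb 15, 1993).
Halvorsen and Beaumont both have total department service 11 years, so the next rule applies.
Among Halvorsen and Beaumont, by date of promotion to current rank (earlier first): Halvorsen (28 Apr 2010) before Beaumont (21 Oct 2012).
Ruiz and Whitfield both have total department service 25 years, so the next rule applies.
Among Ruiz and Whitfield, by date of promotion to current rank (earlier first): Ruiz (8 Mar 1994) before Whitfield (21 Sep 1998).
Order: Mendoza, Sato, Ibarra, Tanaka, Haddad, Horvat, Halvorsen, Beaumont, Ruiz, Whitfield.

Ruiz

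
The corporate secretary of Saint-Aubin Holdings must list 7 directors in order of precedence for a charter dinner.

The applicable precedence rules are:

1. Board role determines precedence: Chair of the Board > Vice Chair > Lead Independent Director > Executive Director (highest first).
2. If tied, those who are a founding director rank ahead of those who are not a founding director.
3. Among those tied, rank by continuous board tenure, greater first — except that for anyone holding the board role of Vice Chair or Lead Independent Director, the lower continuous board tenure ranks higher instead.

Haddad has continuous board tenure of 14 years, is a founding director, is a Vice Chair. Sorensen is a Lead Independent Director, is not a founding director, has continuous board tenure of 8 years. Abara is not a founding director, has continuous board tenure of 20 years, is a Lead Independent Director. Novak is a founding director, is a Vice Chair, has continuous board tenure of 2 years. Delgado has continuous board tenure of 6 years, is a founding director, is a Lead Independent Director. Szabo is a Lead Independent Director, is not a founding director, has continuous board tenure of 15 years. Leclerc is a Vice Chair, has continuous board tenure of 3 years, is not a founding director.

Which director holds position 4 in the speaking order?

Delgado

By board role: Novak, Haddad and Leclerc (Vice Chair); then Delgado, Sorensen, Szabo and Abara (Lead Independent Director).
Among Novak, Haddad and Leclerc, a founding director before not a founding director: Novak and Haddad (a founding director) before Leclerc (not a founding director).
Among Novak and Haddad, by continuous board tenure (lower first) (reversed rule for this group): Novak (2 years) before Haddad (14 years).
Among Delgado, Sorensen, Szabo and Abara, a founding director before not a founding director: Delgado (a founding director) before Sorensen, Szabo and Abara (not a founding director).
Among Sorensen, Szabo and Abara, by continuous board tenure (lower first) (reversed rule for this group): Sorensen (8 years) before Szabo (15 years) before Abara (20 years).
Order: Novak, Haddad, Leclerc, Delgado, Sorensen, Szabo, Abara.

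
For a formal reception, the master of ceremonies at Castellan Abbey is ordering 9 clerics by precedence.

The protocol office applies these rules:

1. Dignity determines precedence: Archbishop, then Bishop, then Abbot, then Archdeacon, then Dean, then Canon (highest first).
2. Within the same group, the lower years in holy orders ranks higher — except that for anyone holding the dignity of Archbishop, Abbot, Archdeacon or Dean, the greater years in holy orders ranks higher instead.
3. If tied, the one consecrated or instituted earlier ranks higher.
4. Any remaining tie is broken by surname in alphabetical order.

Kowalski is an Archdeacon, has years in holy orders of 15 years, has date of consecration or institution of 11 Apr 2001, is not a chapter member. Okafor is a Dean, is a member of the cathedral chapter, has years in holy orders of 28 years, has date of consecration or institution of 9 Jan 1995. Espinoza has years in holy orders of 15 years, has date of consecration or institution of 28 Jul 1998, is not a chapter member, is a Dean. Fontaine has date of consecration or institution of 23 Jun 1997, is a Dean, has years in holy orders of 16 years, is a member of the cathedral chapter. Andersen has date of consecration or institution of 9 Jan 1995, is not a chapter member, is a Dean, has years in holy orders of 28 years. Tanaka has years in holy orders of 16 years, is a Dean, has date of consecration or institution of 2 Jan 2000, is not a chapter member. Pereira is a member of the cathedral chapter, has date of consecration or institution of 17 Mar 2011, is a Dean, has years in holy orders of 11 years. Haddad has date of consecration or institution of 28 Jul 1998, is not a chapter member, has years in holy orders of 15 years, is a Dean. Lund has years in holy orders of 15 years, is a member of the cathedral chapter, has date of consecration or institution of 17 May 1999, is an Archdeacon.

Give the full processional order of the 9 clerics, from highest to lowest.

By dignity: Lund and Kowalski (Archdeacon); then Andersen, Okafor, Fontaine, Tanaka, Espinoza, Haddad and Pereira (Dean).
Lund and Kowalski both have years in holy orders 15 years, so the next rule applies.
Among Lund and Kowalski, by date of consecration or institution (earlier first): Lund (17 May 1999) before Kowalski (11 Apr 2001).
Among Andersen, Okafor, Fontaine, Tanaka, Espinoza, Haddad and Pereira, by years in holy orders (higher first) (reversed rule for this group): Andersen and Okafor (28 years) before Fontaine and Tanaka (16 years) before Espinoza and Haddad (15 years) before Pereira (11 years).
Andersen and Okafor both have date of consecration or institution 9 Jan 1995, so the next rule applies.
Among Andersen and Okafor, alphabetically by surname: Andersen before Okafor.
Among Fontaine and Tanaka, by date of consecration or institution (earlier first): Fontaine (23 Jun 1997) before Tanaka (2 Jan 2000).
Espinoza and Haddad both have date of consecration or institution 28 Jul 1998, so the next rule applies.
Among Espinoza and Haddad, alphabetically by surname: Espinoza before Haddad.
Full order: Lund, Kowalski, Andersen, Okafor, Fontaine, Tanaka, Espinoza, Haddad, Pereira.

Lund, Kowalski, Andersen, Okafor, Fontaine, Tanaka, Espinoza, Haddad, Pereira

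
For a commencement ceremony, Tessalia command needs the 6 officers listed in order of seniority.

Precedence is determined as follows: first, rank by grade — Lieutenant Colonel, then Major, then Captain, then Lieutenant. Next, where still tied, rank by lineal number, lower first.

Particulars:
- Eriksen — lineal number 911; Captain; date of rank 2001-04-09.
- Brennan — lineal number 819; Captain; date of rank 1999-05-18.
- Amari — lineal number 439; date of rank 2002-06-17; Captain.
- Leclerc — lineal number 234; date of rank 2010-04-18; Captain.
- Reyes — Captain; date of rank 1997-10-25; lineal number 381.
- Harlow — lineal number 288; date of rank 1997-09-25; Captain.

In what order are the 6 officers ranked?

Leclerc, Harlow, Reyes, Amari, Brennan, Eriksen

By grade: Leclerc, Harlow, Reyes, Amari, Brennan and Eriksen (Captain).
Among Leclerc, Harlow, Reyes, Amari, Brennan and Eriksen, by lineal number (lower first): Leclerc (234) before Harlow (288) before Reyes (381) before Amari (439) before Brennan (819) before Eriksen (911).
Full order: Leclerc, Harlow, Reyes, Amari, Brennan, Eriksen.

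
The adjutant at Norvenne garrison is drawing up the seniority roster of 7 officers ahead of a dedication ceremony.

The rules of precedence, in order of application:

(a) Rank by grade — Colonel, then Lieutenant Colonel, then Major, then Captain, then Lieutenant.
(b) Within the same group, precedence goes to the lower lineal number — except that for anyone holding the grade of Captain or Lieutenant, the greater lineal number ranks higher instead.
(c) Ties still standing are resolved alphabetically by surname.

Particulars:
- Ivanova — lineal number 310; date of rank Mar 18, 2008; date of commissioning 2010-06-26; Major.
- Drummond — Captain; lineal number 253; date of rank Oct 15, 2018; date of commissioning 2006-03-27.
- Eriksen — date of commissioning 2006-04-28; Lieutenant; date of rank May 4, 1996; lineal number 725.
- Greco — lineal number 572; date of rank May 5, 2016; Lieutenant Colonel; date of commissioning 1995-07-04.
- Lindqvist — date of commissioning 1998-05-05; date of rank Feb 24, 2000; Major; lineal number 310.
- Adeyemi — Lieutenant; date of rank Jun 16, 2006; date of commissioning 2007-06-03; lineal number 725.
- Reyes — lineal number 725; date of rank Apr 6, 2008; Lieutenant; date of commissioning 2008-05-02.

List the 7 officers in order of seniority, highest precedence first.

By grade: Greco (Lieutenant Colonel); then Ivanova and Lindqvist (Major); then Drummond (Captain); then Adeyemi, Eriksen and Reyes (Lieutenant).
Ivanova and Lindqvist both have lineal number 310, so the next rule applies.
Among Ivanova and Lindqvist, alphabetically by surname: Ivanova before Lindqvist.
Adeyemi, Eriksen and Reyes all have lineal number 725, so the next rule applies.
Among Adeyemi, Eriksen and Reyes, alphabetically by surname: Adeyemi before Eriksen before Reyes.
Full order: Greco, Ivanova, Lindqvist, Drummond, Adeyemi, Eriksen, Reyes.

Greco, Ivanova, Lindqvist, Drummond, Adeyemi, Eriksen, Reyes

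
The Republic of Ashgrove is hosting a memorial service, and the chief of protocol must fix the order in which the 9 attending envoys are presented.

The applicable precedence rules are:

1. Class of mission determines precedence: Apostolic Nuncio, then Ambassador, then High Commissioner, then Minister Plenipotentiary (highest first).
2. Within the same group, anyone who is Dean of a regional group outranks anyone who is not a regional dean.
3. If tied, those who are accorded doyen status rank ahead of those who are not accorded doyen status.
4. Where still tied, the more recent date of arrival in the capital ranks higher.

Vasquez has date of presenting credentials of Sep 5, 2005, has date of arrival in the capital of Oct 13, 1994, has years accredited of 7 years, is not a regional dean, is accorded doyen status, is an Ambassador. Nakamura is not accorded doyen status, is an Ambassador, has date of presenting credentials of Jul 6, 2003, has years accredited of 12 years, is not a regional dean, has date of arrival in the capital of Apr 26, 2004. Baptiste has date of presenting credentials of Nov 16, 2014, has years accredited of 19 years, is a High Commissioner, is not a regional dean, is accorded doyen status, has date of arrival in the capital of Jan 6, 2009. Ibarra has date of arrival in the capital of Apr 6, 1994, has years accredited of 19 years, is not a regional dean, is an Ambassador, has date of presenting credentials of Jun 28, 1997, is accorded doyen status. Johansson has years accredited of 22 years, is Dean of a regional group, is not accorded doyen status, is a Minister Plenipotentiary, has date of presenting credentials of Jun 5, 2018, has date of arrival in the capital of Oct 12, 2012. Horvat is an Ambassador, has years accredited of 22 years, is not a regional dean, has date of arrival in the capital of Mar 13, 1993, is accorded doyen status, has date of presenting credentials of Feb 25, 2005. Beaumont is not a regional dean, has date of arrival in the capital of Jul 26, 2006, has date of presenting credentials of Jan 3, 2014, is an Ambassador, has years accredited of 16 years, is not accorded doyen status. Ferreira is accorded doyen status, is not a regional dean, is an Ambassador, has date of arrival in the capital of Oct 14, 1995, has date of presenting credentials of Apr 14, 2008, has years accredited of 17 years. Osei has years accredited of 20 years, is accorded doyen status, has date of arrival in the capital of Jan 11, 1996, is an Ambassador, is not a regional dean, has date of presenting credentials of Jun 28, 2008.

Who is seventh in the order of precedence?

Nakamura

By class of mission: Osei, Ferreira, Vasquez, Ibarra, Horvat, Beaumont and Nakamura (Ambassador); then Baptiste (High Commissioner); then Johansson (Minister Plenipotentiary).
Osei, Ferreira, Vasquez, Ibarra, Horvat, Beaumont and Nakamura are each not a regional dean, so the next rule applies.
Among Osei, Ferreira, Vasquez, Ibarra, Horvat, Beaumont and Nakamura, accorded doyen status before not accorded doyen status: Osei, Ferreira, Vasquez, Ibarra and Horvat (accorded doyen status) before Beaumont and Nakamura (not accorded doyen status).
Among Osei, Ferreira, Vasquez, Ibarra and Horvat, by date of arrival in the capital (later first): Osei (Jan 11, 1996) before Ferreira (Oct 14, 1995) before Vasquez (Oct 13, 1994) before Ibarra (Apr 6, 1994) before Horvat (Mar 13, 1993).
Among Beaumont and Nakamura, by date of arrival in the capital (later first): Beaumont (Jul 26, 2006) before Nakamura (Apr 26, 2004).
Order: Osei, Ferreira, Vasquez, Ibarra, Horvat, Beaumont, Nakamura, Baptiste, Johansson.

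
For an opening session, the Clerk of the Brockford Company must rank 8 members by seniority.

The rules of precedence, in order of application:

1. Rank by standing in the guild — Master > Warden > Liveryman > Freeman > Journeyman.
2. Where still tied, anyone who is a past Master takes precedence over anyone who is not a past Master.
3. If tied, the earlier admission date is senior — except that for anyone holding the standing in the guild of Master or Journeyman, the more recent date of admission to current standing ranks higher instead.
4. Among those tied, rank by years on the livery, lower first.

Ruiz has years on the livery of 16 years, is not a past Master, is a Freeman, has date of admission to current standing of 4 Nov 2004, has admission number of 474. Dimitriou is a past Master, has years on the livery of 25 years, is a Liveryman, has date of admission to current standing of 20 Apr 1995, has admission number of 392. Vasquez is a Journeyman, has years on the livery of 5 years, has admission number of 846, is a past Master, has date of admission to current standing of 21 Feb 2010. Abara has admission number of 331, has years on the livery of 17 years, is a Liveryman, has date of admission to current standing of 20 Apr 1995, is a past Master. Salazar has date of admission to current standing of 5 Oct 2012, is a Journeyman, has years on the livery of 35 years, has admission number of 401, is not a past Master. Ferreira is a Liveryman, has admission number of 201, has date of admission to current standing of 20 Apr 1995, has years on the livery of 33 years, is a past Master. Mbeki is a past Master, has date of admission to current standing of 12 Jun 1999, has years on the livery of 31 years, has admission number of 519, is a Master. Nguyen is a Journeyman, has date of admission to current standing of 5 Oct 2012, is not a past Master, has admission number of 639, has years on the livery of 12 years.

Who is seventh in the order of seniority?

By standing in the guild: Mbeki (Master); then Abara, Dimitriou and Ferreira (Liveryman); then Ruiz (Freeman); then Vasquez, Nguyen and Salazar (Journeyman).
Abara, Dimitriou and Ferreira are each a past Master, so the next rule applies.
Abara, Dimitriou and Ferreira all have date of admission to current standing 20 Apr 1995, so the next rule applies.
Among Abara, Dimitriou and Ferreira, by years on the livery (lower first): Abara (17 years) before Dimitriou (25 years) before Ferreira (33 years).
Among Vasquez, Nguyen and Salazar, a past Master before not a past Master: Vasquez (a past Master) before Nguyen and Salazar (not a past Master).
Nguyen and Salazar both have date of admission to current standing 5 Oct 2012, so the next rule applies.
Among Nguyen and Salazar, by years on the livery (lower first): Nguyen (12 years) before Salazar (35 years).
Order: Mbeki, Abara, Dimitriou, Ferreira, Ruiz, Vasquez, Nguyen, Salazar.

Nguyen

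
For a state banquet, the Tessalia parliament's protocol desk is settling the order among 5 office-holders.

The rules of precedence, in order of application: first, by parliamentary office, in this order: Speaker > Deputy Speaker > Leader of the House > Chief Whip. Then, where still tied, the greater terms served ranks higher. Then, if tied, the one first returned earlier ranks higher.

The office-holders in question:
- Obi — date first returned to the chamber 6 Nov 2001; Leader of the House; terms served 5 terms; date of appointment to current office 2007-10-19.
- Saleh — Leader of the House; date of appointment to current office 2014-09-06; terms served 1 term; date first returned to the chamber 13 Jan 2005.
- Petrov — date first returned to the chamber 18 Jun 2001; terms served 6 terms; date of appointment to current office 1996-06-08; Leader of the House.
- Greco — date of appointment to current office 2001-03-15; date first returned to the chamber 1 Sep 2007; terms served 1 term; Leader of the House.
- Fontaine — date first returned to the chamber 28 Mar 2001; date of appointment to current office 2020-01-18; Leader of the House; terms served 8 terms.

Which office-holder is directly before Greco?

By parliamentary office: Fontaine, Petrov, Obi, Saleh and Greco (Leader of the House).
Among Fontaine, Petrov, Obi, Saleh and Greco, by terms served (higher first): Fontaine (8 terms) before Petrov (6 terms) before Obi (5 terms) before Saleh and Greco (1 term).
Among Saleh and Greco, by date first returned to the chamber (earlier first): Saleh (13 Jan 2005) before Greco (1 Sep 2007).
Order: Fontaine, Petrov, Obi, Saleh, Greco.

Saleh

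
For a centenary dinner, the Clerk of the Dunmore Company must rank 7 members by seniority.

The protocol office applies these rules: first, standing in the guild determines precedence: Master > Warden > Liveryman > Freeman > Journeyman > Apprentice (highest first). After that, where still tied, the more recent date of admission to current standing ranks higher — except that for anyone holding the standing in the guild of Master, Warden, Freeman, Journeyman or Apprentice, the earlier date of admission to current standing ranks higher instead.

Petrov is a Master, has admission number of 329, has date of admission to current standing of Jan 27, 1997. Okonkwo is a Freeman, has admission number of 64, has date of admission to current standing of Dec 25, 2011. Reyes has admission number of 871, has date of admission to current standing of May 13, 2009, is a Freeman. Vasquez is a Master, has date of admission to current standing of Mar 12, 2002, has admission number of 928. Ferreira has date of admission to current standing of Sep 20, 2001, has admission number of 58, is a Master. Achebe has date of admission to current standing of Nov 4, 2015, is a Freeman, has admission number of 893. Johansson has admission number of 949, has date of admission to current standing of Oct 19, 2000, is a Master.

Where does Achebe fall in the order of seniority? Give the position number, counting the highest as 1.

By standing in the guild: Petrov, Johansson, Ferreira and Vasquez (Master); then Reyes, Okonkwo and Achebe (Freeman).
Among Petrov, Johansson, Ferreira and Vasquez, by date of admission to current standing (earlier first) (reversed rule for this group): Petrov (Jan 27, 1997) before Johansson (Oct 19, 2000) before Ferreira (Sep 20, 2001) before Vasquez (Mar 12, 2002).
Among Reyes, Okonkwo and Achebe, by date of admission to current standing (earlier first) (reversed rule for this group): Reyes (May 13, 2009) before Okonkwo (Dec 25, 2011) before Achebe (Nov 4, 2015).
Order: Petrov, Johansson, Ferreira, Vasquez, Reyes, Okonkwo, Achebe. So position 7.

7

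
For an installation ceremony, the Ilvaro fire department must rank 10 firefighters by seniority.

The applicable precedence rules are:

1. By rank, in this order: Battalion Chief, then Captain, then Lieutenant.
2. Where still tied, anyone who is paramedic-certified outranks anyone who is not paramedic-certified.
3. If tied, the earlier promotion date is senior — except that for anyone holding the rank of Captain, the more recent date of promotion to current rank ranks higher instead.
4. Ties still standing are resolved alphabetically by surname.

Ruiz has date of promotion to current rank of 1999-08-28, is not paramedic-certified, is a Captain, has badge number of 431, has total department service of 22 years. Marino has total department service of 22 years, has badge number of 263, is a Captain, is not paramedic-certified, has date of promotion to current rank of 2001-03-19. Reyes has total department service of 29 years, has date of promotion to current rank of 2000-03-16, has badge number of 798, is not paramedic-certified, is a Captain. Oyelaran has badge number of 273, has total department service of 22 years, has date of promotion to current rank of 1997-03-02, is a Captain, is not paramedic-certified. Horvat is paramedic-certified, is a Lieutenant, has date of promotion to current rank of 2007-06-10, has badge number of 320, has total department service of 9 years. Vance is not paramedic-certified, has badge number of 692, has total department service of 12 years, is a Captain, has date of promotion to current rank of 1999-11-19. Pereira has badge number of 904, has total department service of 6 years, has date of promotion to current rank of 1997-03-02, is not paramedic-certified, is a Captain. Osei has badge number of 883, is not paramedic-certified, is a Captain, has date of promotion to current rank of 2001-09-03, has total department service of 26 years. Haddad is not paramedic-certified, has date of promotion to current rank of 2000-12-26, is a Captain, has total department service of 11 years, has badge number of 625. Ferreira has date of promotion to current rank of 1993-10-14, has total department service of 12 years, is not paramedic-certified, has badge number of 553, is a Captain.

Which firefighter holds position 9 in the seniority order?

By rank: Osei, Marino, Haddad, Reyes, Vance, Ruiz, Oyelaran, Pereira and Ferreira (Captain); then Horvat (Lieutenant).
Osei, Marino, Haddad, Reyes, Vance, Ruiz, Oyelaran, Pereira and Ferreira are each not paramedic-certified, so the next rule applies.
Among Osei, Marino, Haddad, Reyes, Vance, Ruiz, Oyelaran, Pereira and Ferreira, by date of promotion to current rank (later first) (reversed rule for this group): Osei (2001-09-03) before Marino (2001-03-19) before Haddad (2000-12-26) before Reyes (2000-03-16) before Vance (1999-11-19) before Ruiz (1999-08-28) before Oyelaran and Pereira (1997-03-02) before Ferreira (1993-10-14).
Among Oyelaran and Pereira, alphabetically by surname: Oyelaran before Pereira.
Order: Osei, Marino, Haddad, Reyes, Vance, Ruiz, Oyelaran, Pereira, Ferreira, Horvat.

Ferreira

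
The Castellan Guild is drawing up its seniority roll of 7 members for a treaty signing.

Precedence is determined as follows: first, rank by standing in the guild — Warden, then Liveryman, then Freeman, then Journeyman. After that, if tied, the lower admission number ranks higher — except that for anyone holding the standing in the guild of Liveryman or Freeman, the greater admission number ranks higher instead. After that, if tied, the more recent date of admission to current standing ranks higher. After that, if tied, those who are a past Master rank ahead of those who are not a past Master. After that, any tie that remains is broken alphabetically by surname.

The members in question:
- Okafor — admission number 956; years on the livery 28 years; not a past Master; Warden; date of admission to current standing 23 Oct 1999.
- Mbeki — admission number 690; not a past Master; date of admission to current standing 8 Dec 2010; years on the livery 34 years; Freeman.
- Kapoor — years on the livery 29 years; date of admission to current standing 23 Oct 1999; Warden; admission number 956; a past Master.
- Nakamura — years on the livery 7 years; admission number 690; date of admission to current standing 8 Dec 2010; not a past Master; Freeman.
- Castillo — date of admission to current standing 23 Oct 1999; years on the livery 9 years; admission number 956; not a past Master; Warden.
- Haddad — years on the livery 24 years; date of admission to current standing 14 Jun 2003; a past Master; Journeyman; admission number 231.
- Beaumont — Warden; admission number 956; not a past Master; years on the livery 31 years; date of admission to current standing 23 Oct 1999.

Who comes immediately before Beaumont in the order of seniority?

Kapoor

By standing in the guild: Kapoor, Beaumont, Castillo and Okafor (Warden); then Mbeki and Nakamura (Freeman); then Haddad (Journeyman).
Kapoor, Beaumont, Castillo and Okafor all have admission number 956, so the next rule applies.
Kapoor, Beaumont, Castillo and Okafor all have date of admission to current standing 23 Oct 1999, so the next rule applies.
Among Kapoor, Beaumont, Castillo and Okafor, a past Master before not a past Master: Kapoor (a past Master) before Beaumont, Castillo and Okafor (not a past Master).
Among Beaumont, Castillo and Okafor, alphabetically by surname: Beaumont before Castillo before Okafor.
Mbeki and Nakamura both have admission number 690, so the next rule applies.
Mbeki and Nakamura both have date of admission to current standing 8 Dec 2010, so the next rule applies.
Mbeki and Nakamura are each not a past Master, so the next rule applies.
Among Mbeki and Nakamura, alphabetically by surname: Mbeki before Nakamura.
Order: Kapoor, Beaumont, Castillo, Okafor, Mbeki, Nakamura, Haddad.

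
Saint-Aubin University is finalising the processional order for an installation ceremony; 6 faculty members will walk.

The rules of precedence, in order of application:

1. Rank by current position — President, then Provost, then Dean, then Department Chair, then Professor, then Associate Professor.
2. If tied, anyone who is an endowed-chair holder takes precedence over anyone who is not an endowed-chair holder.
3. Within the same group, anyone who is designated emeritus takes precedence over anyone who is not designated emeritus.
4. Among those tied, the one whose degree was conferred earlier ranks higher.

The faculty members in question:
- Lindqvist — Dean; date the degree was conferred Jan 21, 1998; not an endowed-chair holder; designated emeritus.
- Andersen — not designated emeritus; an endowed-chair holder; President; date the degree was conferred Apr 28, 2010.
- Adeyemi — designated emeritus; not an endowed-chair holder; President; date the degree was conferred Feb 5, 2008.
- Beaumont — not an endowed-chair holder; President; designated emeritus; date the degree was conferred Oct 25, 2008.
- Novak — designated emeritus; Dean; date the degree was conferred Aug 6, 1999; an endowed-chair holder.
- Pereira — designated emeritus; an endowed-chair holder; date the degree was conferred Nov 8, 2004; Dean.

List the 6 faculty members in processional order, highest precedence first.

Andersen, Adeyemi, Beaumont, Novak, Pereira, Lindqvist

By current position: Andersen, Adeyemi and Beaumont (President); then Novak, Pereira and Lindqvist (Dean).
Among Andersen, Adeyemi and Beaumont, an endowed-chair holder before not an endowed-chair holder: Andersen (an endowed-chair holder) before Adeyemi and Beaumont (not an endowed-chair holder).
Adeyemi and Beaumont are each designated emeritus, so the next rule applies.
Among Adeyemi and Beaumont, by date the degree was conferred (earlier first): Adeyemi (Feb 5, 2008) before Beaumont (Oct 25, 2008).
Among Novak, Pereira and Lindqvist, an endowed-chair holder before not an endowed-chair holder: Novak and Pereira (an endowed-chair holder) before Lindqvist (not an endowed-chair holder).
Novak and Pereira are each designated emeritus, so the next rule applies.
Among Novak and Pereira, by date the degree was conferred (earlier first): Novak (Aug 6, 1999) before Pereira (Nov 8, 2004).
Full order: Andersen, Adeyemi, Beaumont, Novak, Pereira, Lindqvist.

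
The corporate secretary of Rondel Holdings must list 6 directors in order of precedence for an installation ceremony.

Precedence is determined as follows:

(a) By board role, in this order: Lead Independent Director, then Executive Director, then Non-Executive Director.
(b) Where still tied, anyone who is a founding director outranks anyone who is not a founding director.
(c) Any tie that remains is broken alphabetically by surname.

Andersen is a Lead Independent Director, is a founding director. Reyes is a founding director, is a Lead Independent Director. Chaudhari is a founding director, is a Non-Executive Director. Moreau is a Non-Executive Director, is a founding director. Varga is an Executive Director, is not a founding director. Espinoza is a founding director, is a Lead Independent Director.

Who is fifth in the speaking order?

By board role: Andersen, Espinoza and Reyes (Lead Independent Director); then Varga (Executive Director); then Chaudhari and Moreau (Non-Executive Director).
Andersen, Espinoza and Reyes are each a founding director, so the next rule applies.
Among Andersen, Espinoza and Reyes, alphabetically by surname: Andersen before Espinoza before Reyes.
Chaudhari and Moreau are each a founding director, so the next rule applies.
Among Chaudhari and Moreau, alphabetically by surname: Chaudhari before Moreau.
Order: Andersen, Espinoza, Reyes, Varga, Chaudhari, Moreau.

Chaudhari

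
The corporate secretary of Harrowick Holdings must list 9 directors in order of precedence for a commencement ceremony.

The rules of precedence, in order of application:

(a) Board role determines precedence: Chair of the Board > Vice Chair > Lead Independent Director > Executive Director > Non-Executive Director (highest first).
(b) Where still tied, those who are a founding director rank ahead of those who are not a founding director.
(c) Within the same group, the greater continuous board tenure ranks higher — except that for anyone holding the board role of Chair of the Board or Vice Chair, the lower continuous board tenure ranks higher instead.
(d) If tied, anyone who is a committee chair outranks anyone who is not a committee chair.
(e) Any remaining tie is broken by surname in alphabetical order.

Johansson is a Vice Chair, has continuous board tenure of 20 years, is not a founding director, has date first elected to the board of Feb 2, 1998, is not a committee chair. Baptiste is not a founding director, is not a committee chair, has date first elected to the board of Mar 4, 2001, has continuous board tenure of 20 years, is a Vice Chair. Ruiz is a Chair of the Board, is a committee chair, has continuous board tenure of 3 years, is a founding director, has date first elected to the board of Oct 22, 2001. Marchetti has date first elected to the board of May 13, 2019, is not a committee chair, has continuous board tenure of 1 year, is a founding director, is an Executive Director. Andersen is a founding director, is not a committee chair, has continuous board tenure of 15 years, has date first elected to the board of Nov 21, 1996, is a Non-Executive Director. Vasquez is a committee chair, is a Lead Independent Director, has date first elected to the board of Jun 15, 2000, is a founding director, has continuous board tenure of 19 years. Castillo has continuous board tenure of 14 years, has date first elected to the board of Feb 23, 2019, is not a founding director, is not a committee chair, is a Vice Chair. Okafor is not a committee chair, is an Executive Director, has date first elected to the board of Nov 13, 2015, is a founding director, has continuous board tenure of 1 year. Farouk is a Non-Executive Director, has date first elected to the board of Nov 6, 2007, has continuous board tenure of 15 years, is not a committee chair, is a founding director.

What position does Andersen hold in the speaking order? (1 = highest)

8

By board role: Ruiz (Chair of the Board); then Castillo, Baptiste and Johansson (Vice Chair); then Vasquez (Lead Independent Director); then Marchetti and Okafor (Executive Director); then Andersen and Farouk (Non-Executive Director).
Castillo, Baptiste and Johansson are each not a founding director, so the next rule applies.
Among Castillo, Baptiste and Johansson, by continuous board tenure (lower first) (reversed rule for this group): Castillo (14 years) before Baptiste and Johansson (20 years).
Baptiste and Johansson are each not a committee chair, so the next rule applies.
Among Baptiste and Johansson, alphabetically by surname: Baptiste before Johansson.
Marchetti and Okafor are each a founding director, so the next rule applies.
Marchetti and Okafor both have continuous board tenure 1 year, so the next rule applies.
Marchetti and Okafor are each not a committee chair, so the next rule applies.
Among Marchetti and Okafor, alphabetically by surname: Marchetti before Okafor.
Andersen and Farouk are each a founding director, so the next rule applies.
Andersen and Farouk both have continuous board tenure 15 years, so the next rule applies.
Andersen and Farouk are each not a committee chair, so the next rule applies.
Among Andersen and Farouk, alphabetically by surname: Andersen before Farouk.
Order: Ruiz, Castillo, Baptiste, Johansson, Vasquez, Marchetti, Okafor, Andersen, Farouk. So position 8.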